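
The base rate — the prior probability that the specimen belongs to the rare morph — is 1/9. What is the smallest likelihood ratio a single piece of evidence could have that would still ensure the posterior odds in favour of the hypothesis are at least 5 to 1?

Prior odds = (1/9)/(8/9) = 0.125.
Target odds = 5.
Required Bayes factor = 5 ÷ 0.125 = 40.

40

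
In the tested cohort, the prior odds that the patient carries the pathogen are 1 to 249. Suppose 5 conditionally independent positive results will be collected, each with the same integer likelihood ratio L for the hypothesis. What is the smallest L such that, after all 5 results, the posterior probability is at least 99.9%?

12

Prior odds = 1/249.
Target odds = 0.999/0.001 = 999.
Need L⁵ ≥ 999 ÷ (1/249) = 248751.
11⁵ = 161051 < 248751 ≤ 248832 = 12⁵, so L = 12.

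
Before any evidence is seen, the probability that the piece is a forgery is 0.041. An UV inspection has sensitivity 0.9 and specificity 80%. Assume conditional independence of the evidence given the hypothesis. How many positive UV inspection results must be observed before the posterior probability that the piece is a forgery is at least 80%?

Prior odds = 0.041/0.959 = 41/959.
False-positive rate = 1 − 0.8 = 0.2; likelihood ratio of a positive = 0.9/0.2 = 4.5.
Target posterior odds = 0.8/0.2 = 4.
Need (41/959) × 4.5ⁿ ≥ 4, i.e. 4.5ⁿ ≥ 3836/41.
4.5³ = 91.125 falls short of 3836/41 but 4.5⁴ = 410.0625 reaches it, so n = 4.

4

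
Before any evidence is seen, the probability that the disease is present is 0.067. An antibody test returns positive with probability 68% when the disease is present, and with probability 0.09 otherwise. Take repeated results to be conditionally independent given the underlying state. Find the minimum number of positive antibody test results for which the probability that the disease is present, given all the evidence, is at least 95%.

Prior odds: 0.067 ÷ 0.933 = 67/933.
Likelihood ratio of a positive result = 0.68/0.09 = 68/9.
Target odds: 0.95 ÷ 0.05 = 19.
Need (67/933) × (68/9)ⁿ ≥ 19, i.e. (68/9)ⁿ ≥ 17727/67.
(68/9)² = 4624/81 falls short of 17727/67 but (68/9)³ = 314432/729 reaches it, so n = 3.

3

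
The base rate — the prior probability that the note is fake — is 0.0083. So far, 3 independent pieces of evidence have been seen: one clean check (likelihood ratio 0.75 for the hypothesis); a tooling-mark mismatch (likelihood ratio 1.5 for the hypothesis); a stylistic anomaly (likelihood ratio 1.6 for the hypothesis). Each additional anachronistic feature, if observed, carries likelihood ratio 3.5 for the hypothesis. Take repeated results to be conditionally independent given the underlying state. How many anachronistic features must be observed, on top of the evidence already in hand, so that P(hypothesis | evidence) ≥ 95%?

6

Prior odds = 0.0083/0.9917 = 83/9917.
Combined Bayes factor of the evidence already in hand = 0.75 × 1.5 × 1.6 = 1.8.
Odds after that evidence = (83/9917) × 1.8 = 747/49585.
Target odds = 0.95/0.05 = 19.
Need 3.5ⁿ ≥ 19 ÷ (747/49585) = 942115/747.
3.5⁵ = 525.21875 falls short of 942115/747 but 3.5⁶ = 1838.265625 reaches it, so n = 6.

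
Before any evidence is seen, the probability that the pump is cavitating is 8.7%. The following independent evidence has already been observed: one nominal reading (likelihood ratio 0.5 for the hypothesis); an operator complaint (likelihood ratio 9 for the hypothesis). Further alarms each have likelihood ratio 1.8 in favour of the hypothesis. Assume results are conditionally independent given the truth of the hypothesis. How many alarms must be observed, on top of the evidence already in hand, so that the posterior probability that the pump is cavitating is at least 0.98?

9

Prior odds = 0.087/0.913 = 87/913.
Combined Bayes factor of the evidence already in hand = 0.5 × 9 = 4.5.
Odds after that evidence = (87/913) × 4.5 = 783/1826.
Target odds = 0.98/0.02 = 49.
Need 1.8ⁿ ≥ 49 ÷ (783/1826) = 89474/783.
1.8⁸ = 43046721/390625 falls short of 89474/783 but 1.8⁹ = 387420489/1953125 reaches it, so n = 9.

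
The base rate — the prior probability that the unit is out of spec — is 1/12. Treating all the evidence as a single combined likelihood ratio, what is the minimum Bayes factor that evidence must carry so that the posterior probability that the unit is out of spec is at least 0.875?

77

Prior odds = (1/12)/(11/12) = 1/11.
Target odds = 0.875/0.125 = 7.
Required Bayes factor = 7 ÷ (1/11) = 77.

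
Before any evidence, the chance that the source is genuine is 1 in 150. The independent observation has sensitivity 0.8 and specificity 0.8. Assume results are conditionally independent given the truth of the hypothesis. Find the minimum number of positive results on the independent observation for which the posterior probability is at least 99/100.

Prior odds = (1/150)/(149/150) = 1/149.
False-positive rate = 1 − 0.8 = 0.2; likelihood ratio of a positive = 0.8/0.2 = 4.
Target odds: 0.99 ÷ 0.01 = 99.
Need (1/149) × 4ⁿ ≥ 99, i.e. 4ⁿ ≥ 14751.
4⁶ = 4096 falls short of 14751 but 4⁷ = 16384 reaches it, so n = 7.

7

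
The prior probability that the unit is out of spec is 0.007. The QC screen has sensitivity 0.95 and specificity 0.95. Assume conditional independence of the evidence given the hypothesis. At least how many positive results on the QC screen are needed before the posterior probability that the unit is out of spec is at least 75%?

Prior odds: 0.007 ÷ 0.993 = 7/993.
False-positive rate = 1 − 0.95 = 0.05; likelihood ratio of a positive = 0.95/0.05 = 19.
Target posterior odds = 0.75/0.25 = 3.
Need (7/993) × 19ⁿ ≥ 3, i.e. 19ⁿ ≥ 2979/7.
19² = 361 falls short of 2979/7 but 19³ = 6859 reaches it, so n = 3.

3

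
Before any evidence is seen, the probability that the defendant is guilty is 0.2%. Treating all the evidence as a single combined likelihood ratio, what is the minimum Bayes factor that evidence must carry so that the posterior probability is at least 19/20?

9481

Prior odds = 0.002/0.998 = 1/499.
Target odds = 0.95/0.05 = 19.
Required Bayes factor = 19 ÷ (1/499) = 9481.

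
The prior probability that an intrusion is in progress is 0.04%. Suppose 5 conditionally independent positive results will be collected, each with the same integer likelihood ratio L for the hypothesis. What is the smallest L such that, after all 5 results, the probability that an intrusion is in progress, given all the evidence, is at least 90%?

8

Prior odds = 0.0004/0.9996 = 1/2499.
Target odds = 0.9/0.1 = 9.
Need L⁵ ≥ 9 ÷ (1/2499) = 22491.
7⁵ = 16807 < 22491 ≤ 32768 = 8⁵, so L = 8.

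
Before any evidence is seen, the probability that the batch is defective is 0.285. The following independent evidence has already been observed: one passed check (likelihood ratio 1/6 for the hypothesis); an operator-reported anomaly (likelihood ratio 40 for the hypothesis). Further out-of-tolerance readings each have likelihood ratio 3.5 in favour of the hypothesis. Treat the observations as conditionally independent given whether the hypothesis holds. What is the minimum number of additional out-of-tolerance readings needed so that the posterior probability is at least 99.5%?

Prior odds = 0.285/0.715 = 57/143.
Combined Bayes factor of the evidence already in hand = (1/6) × 40 = 20/3.
Odds after that evidence = (57/143) × 20/3 = 380/143.
Target odds = 0.995/0.005 = 199.
Need 3.5ⁿ ≥ 199 ÷ (380/143) = 28457/380.
3.5³ = 42.875 falls short of 28457/380 but 3.5⁴ = 150.0625 reaches it, so n = 4.

4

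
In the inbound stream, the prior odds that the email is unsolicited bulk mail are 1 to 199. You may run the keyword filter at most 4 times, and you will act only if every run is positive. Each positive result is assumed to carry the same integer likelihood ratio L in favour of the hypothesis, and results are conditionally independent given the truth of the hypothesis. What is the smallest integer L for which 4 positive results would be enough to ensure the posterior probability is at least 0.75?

5

Prior odds = 1/199.
Target odds = 0.75/0.25 = 3.
Need L⁴ ≥ 3 ÷ (1/199) = 597.
4⁴ = 256 < 597 ≤ 625 = 5⁴, so L = 5.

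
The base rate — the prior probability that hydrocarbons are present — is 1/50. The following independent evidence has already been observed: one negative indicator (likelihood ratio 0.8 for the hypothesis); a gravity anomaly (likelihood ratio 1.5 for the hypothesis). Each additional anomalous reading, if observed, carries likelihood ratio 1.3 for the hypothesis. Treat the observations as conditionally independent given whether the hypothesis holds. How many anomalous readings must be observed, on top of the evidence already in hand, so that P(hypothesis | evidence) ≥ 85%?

Prior odds = 0.02/0.98 = 1/49.
Combined Bayes factor of the evidence already in hand = 0.8 × 1.5 = 1.2.
Odds after that evidence = (1/49) × 1.2 = 6/245.
Target odds = 0.85/0.15 = 17/3.
Need 1.3ⁿ ≥ 17/3 ÷ (6/245) = 4165/18.
1.3²⁰ ≈190.05 falls short of 4165/18 but 1.3²¹ ≈247.065 reaches it, so n = 21.

21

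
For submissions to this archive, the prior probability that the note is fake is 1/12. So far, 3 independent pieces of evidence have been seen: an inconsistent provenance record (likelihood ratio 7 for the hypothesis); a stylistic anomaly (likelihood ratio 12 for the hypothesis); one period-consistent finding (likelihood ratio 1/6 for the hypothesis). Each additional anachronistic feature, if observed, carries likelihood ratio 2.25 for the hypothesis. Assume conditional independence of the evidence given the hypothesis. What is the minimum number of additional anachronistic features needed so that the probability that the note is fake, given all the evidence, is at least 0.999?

9

Prior odds = (1/12)/(11/12) = 1/11.
Combined Bayes factor of the evidence already in hand = 7 × 12 × (1/6) = 14.
Odds after that evidence = (1/11) × 14 = 14/11.
Target odds = 0.999/0.001 = 999.
Need 2.25ⁿ ≥ 999 ÷ (14/11) = 10989/14.
2.25⁸ = 43046721/65536 falls short of 10989/14 but 2.25⁹ = 387420489/262144 reaches it, so n = 9.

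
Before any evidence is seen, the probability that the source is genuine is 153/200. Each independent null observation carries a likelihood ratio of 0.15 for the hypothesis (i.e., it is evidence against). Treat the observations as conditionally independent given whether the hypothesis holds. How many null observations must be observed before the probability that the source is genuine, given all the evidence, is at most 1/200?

4

Prior odds: 0.765 ÷ 0.235 = 153/47.
Likelihood ratio per null observation = 0.15.
Target posterior odds = 0.005/0.995 = 1/199.
Need (153/47) × 0.15ⁿ ≤ 1/199, i.e. 0.15ⁿ ≤ 47/30447.
0.15³ = 0.003375 is still above 47/30447 but 0.15⁴ = 81/160000 is at or below it, so n = 4.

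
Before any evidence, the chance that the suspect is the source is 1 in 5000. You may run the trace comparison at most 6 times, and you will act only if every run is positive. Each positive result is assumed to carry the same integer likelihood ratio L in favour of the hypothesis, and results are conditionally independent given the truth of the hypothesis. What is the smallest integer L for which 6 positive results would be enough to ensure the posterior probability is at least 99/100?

Prior odds = 0.0002/0.9998 = 1/4999.
Target odds = 0.99/0.01 = 99.
Need L⁶ ≥ 99 ÷ (1/4999) = 494901.
8⁶ = 262144 < 494901 ≤ 531441 = 9⁶, so L = 9.

9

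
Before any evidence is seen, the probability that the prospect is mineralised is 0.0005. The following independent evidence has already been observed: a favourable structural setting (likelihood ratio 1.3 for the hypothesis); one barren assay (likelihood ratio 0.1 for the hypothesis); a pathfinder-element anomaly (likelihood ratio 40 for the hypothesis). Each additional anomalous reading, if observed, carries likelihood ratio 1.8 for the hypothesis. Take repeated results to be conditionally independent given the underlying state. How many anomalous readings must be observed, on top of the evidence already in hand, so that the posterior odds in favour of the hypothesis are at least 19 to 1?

16

Prior odds = 0.0005/0.9995 = 1/1999.
Combined Bayes factor of the evidence already in hand = 1.3 × 0.1 × 40 = 5.2.
Odds after that evidence = (1/1999) × 5.2 = 26/9995.
Target odds = 19.
Need 1.8ⁿ ≥ 19 ÷ (26/9995) = 189905/26.
1.8¹⁵ ≈6746.64 falls short of 189905/26 but 1.8¹⁶ ≈12144 reaches it, so n = 16.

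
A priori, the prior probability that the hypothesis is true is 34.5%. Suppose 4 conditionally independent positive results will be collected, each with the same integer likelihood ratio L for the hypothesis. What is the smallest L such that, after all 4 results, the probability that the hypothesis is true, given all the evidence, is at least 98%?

4

Prior odds = 0.345/0.655 = 69/131.
Target odds = 0.98/0.02 = 49.
Need L⁴ ≥ 49 ÷ (69/131) = 6419/69.
3⁴ = 81 < 6419/69 ≤ 256 = 4⁴, so L = 4.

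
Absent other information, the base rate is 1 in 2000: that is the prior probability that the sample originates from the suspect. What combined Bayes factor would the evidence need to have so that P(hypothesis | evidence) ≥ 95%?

Prior odds = 0.0005/0.9995 = 1/1999.
Target odds = 0.95/0.05 = 19.
Required Bayes factor = 19 ÷ (1/1999) = 37981.

37981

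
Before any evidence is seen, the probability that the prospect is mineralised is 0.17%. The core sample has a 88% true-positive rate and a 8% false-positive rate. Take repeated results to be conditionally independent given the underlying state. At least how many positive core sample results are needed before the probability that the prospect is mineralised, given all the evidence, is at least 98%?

Prior odds = 0.0017/0.9983 = 17/9983.
Likelihood ratio of a positive result = 0.88/0.08 = 11.
Target odds: 0.98 ÷ 0.02 = 49.
Need (17/9983) × 11ⁿ ≥ 49, i.e. 11ⁿ ≥ 489167/17.
11⁴ = 14641 falls short of 489167/17 but 11⁵ = 161051 reaches it, so n = 5.

5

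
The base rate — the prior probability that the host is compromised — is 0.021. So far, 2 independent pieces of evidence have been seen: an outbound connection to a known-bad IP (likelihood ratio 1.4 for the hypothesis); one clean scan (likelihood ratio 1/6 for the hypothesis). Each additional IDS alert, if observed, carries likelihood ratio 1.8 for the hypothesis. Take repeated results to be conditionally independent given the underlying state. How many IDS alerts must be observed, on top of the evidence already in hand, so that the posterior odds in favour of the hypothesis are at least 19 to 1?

Prior odds = 0.021/0.979 = 21/979.
Combined Bayes factor of the evidence already in hand = 1.4 × (1/6) = 7/30.
Odds after that evidence = (21/979) × 7/30 = 49/9790.
Target odds = 19.
Need 1.8ⁿ ≥ 19 ÷ (49/9790) = 186010/49.
1.8¹⁴ ≈3748.13 falls short of 186010/49 but 1.8¹⁵ ≈6746.64 reaches it, so n = 15.

15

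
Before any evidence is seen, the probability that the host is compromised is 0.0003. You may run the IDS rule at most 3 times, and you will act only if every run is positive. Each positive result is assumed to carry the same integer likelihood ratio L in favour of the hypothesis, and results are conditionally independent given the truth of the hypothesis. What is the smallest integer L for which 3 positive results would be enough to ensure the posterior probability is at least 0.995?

Prior odds = 0.0003/0.9997 = 3/9997.
Target odds = 0.995/0.005 = 199.
Need L³ ≥ 199 ÷ (3/9997) = 1989403/3.
87³ = 658503 < 1989403/3 ≤ 681472 = 88³, so L = 88.

88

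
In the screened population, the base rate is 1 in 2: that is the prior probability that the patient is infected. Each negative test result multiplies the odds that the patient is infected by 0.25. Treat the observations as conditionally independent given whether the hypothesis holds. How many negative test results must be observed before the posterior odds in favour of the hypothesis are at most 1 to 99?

Prior odds: 0.5 ÷ 0.5 = 1.
Likelihood ratio per negative test result = 0.25.
Target odds = 1/99.
Require 0.25ⁿ ≤ 1/99 ÷ 1 = 1/99.
0.25³ = 0.015625 is still above 1/99 but 0.25⁴ = 0.00390625 is at or below it, so n = 4.

4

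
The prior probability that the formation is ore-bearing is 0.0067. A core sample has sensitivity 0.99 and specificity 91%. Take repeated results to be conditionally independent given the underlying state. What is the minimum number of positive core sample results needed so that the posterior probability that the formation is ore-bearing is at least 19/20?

Prior odds = 0.0067/0.9933 = 67/9933.
False-positive rate = 1 − 0.91 = 0.09; likelihood ratio of a positive = 0.99/0.09 = 11.
Target odds: 0.95 ÷ 0.05 = 19.
Need (67/9933) × 11ⁿ ≥ 19, i.e. 11ⁿ ≥ 188727/67.
11³ = 1331 falls short of 188727/67 but 11⁴ = 14641 reaches it, so n = 4.

4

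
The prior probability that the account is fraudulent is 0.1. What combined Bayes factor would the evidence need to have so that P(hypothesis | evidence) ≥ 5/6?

Prior odds = 0.1/0.9 = 1/9.
Target odds = (5/6)/(1/6) = 5.
Required Bayes factor = 5 ÷ (1/9) = 45.

45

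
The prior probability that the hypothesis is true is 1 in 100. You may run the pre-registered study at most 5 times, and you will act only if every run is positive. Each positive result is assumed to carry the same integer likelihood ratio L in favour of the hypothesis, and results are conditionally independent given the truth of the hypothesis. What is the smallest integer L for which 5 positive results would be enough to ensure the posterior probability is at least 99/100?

7

Prior odds = 0.01/0.99 = 1/99.
Target odds = 0.99/0.01 = 99.
Need L⁵ ≥ 99 ÷ (1/99) = 9801.
6⁵ = 7776 < 9801 ≤ 16807 = 7⁵, so L = 7.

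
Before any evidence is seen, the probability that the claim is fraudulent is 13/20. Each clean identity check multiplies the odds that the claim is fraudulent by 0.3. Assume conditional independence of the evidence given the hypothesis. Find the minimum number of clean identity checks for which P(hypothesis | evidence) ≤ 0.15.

Prior odds = 0.65/0.35 = 13/7.
Likelihood ratio per clean identity check = 0.3.
Target posterior odds = 0.15/0.85 = 3/17.
Require 0.3ⁿ ≤ 3/17 ÷ (13/7) = 21/221.
0.3¹ = 0.3 is still above 21/221 but 0.3² = 0.09 is at or below it, so n = 2.

2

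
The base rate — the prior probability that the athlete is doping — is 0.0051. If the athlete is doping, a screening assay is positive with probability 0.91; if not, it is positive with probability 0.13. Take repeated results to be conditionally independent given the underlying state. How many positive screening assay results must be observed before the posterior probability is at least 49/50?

Prior odds: 0.0051 ÷ 0.9949 = 51/9949.
Likelihood ratio of a positive = 0.91/0.13 = 7.
Target posterior odds = 0.98/0.02 = 49.
Need (51/9949) × 7ⁿ ≥ 49, i.e. 7ⁿ ≥ 487501/51.
7⁴ = 2401 falls short of 487501/51 but 7⁵ = 16807 reaches it, so n = 5.

5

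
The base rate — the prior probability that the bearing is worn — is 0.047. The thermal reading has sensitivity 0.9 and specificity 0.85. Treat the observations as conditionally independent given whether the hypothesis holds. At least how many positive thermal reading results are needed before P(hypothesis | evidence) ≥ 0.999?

6

Prior odds = 0.047/0.953 = 47/953.
False-positive rate = 1 − 0.85 = 0.15; likelihood ratio of a positive = 0.9/0.15 = 6.
Target posterior odds = 0.999/0.001 = 999.
Need (47/953) × 6ⁿ ≥ 999, i.e. 6ⁿ ≥ 952047/47.
6⁵ = 7776 falls short of 952047/47 but 6⁶ = 46656 reaches it, so n = 6.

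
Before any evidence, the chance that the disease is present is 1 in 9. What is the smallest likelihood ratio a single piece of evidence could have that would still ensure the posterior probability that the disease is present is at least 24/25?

Prior odds = (1/9)/(8/9) = 0.125.
Target odds = 0.96/0.04 = 24.
Required Bayes factor = 24 ÷ 0.125 = 192.

192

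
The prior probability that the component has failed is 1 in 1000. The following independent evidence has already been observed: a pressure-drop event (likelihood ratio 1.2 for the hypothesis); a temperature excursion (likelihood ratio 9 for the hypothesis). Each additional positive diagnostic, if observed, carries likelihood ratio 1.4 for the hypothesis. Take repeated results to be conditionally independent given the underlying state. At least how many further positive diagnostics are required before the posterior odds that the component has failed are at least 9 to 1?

Prior odds = 0.001/0.999 = 1/999.
Combined Bayes factor of the evidence already in hand = 1.2 × 9 = 10.8.
Odds after that evidence = (1/999) × 10.8 = 2/185.
Target odds = 9.
Need 1.4ⁿ ≥ 9 ÷ (2/185) = 832.5.
1.4¹⁹ ≈597.63 falls short of 832.5 but 1.4²⁰ ≈836.683 reaches it, so n = 20.

20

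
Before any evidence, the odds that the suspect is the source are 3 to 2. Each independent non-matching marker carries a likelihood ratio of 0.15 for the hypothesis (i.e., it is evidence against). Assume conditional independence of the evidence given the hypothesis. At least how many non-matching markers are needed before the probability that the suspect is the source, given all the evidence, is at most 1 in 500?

4

Prior odds = 1.5.
Likelihood ratio per non-matching marker = 0.15.
Target odds: 0.002 ÷ 0.998 = 1/499.
Require 0.15ⁿ ≤ 1/499 ÷ 1.5 = 2/1497.
0.15³ = 0.003375 is still above 2/1497 but 0.15⁴ = 81/160000 is at or below it, so n = 4.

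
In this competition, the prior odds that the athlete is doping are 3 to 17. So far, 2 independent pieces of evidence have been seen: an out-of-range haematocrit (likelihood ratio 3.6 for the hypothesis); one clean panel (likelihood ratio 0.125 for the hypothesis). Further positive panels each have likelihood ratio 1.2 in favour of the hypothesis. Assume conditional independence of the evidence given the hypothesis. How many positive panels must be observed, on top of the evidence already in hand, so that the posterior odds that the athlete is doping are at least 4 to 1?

Prior odds = 3/17.
Combined Bayes factor of the evidence already in hand = 3.6 × 0.125 = 0.45.
Odds after that evidence = (3/17) × 0.45 = 27/340.
Target odds = 4.
Need 1.2ⁿ ≥ 4 ÷ (27/340) = 1360/27.
1.2²¹ ≈46.0051 falls short of 1360/27 but 1.2²² ≈55.2061 reaches it, so n = 22.

22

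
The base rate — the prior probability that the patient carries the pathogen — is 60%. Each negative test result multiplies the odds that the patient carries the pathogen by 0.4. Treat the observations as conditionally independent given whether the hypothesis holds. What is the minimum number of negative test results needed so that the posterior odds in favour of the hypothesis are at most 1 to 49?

Prior odds: 0.6 ÷ 0.4 = 1.5.
Likelihood ratio per negative test result = 0.4.
Target odds = 1/49.
Require 0.4ⁿ ≤ 1/49 ÷ 1.5 = 2/147.
0.4⁴ = 0.0256 is still above 2/147 but 0.4⁵ = 0.01024 is at or below it, so n = 5.

5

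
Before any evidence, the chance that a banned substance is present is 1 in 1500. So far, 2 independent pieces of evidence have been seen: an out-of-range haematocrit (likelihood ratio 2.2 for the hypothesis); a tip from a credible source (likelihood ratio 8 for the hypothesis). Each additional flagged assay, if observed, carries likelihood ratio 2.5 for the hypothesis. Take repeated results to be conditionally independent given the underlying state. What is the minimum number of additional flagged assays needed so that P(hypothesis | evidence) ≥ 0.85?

Prior odds = (1/1500)/(1499/1500) = 1/1499.
Combined Bayes factor of the evidence already in hand = 2.2 × 8 = 17.6.
Odds after that evidence = (1/1499) × 17.6 = 88/7495.
Target odds = 0.85/0.15 = 17/3.
Need 2.5ⁿ ≥ 17/3 ÷ (88/7495) = 127415/264.
2.5⁶ = 244.140625 falls short of 127415/264 but 2.5⁷ = 610.3515625 reaches it, so n = 7.

7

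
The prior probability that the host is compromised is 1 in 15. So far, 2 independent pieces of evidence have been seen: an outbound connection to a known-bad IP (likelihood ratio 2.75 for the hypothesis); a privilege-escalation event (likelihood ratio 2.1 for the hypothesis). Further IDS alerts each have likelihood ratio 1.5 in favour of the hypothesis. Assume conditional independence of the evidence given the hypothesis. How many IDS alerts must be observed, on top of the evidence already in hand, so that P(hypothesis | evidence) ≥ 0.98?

12

Prior odds = (1/15)/(14/15) = 1/14.
Combined Bayes factor of the evidence already in hand = 2.75 × 2.1 = 5.775.
Odds after that evidence = (1/14) × 5.775 = 0.4125.
Target odds = 0.98/0.02 = 49.
Need 1.5ⁿ ≥ 49 ÷ 0.4125 = 3920/33.
1.5¹¹ = 177147/2048 falls short of 3920/33 but 1.5¹² = 531441/4096 reaches it, so n = 12.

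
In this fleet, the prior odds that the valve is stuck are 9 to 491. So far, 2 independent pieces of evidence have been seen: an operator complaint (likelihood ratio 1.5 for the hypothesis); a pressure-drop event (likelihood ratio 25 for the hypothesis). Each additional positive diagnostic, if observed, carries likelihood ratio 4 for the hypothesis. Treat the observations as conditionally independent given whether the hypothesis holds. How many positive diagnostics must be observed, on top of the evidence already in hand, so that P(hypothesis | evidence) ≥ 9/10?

2

Prior odds = 9/491.
Combined Bayes factor of the evidence already in hand = 1.5 × 25 = 37.5.
Odds after that evidence = (9/491) × 37.5 = 675/982.
Target odds = 0.9/0.1 = 9.
Need 4ⁿ ≥ 9 ÷ (675/982) = 982/75.
4¹ = 4 falls short of 982/75 but 4² = 16 reaches it, so n = 2.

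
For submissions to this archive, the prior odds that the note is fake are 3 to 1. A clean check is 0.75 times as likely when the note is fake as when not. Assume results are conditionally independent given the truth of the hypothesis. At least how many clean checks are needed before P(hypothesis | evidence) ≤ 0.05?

Prior odds = 3.
Likelihood ratio per clean check = 0.75.
Target posterior odds = 0.05/0.95 = 1/19.
Need 3 × 0.75ⁿ ≤ 1/19, i.e. 0.75ⁿ ≤ 1/57.
0.75¹⁴ = 4782969/268435456 is still above 1/57 but 0.75¹⁵ ≈0.0133635 is at or below it, so n = 15.

15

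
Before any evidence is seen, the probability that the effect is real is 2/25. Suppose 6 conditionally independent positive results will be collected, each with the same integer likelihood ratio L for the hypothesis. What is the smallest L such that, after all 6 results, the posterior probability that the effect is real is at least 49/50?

Prior odds = 0.08/0.92 = 2/23.
Target odds = 0.98/0.02 = 49.
Need L⁶ ≥ 49 ÷ (2/23) = 563.5.
2⁶ = 64 < 563.5 ≤ 729 = 3⁶, so L = 3.

3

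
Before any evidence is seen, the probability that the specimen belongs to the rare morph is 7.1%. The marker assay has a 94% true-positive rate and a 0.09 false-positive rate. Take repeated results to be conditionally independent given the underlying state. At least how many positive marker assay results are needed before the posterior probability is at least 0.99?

Prior odds: 0.071 ÷ 0.929 = 71/929.
Likelihood ratio of a positive result = 0.94/0.09 = 94/9.
Target odds: 0.99 ÷ 0.01 = 99.
Need (71/929) × (94/9)ⁿ ≥ 99, i.e. (94/9)ⁿ ≥ 91971/71.
(94/9)³ = 830584/729 falls short of 91971/71 but (94/9)⁴ = 78074896/6561 reaches it, so n = 4.

4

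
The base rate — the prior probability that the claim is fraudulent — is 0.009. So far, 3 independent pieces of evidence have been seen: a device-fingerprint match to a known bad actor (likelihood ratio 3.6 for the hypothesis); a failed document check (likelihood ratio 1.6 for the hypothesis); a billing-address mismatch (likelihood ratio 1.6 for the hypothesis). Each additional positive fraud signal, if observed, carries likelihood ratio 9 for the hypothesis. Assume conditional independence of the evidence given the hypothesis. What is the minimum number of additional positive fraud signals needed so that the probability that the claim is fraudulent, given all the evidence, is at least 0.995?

Prior odds = 0.009/0.991 = 9/991.
Combined Bayes factor of the evidence already in hand = 3.6 × 1.6 × 1.6 = 9.216.
Odds after that evidence = (9/991) × 9.216 = 10368/123875.
Target odds = 0.995/0.005 = 199.
Need 9ⁿ ≥ 199 ÷ (10368/123875) = 24651125/10368.
9³ = 729 falls short of 24651125/10368 but 9⁴ = 6561 reaches it, so n = 4.

4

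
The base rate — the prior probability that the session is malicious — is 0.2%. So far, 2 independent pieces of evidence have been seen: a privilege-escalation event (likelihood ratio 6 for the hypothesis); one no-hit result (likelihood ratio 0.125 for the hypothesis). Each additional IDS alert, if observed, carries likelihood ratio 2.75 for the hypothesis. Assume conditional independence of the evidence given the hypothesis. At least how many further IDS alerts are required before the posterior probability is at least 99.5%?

Prior odds = 0.002/0.998 = 1/499.
Combined Bayes factor of the evidence already in hand = 6 × 0.125 = 0.75.
Odds after that evidence = (1/499) × 0.75 = 3/1996.
Target odds = 0.995/0.005 = 199.
Need 2.75ⁿ ≥ 199 ÷ (3/1996) = 397204/3.
2.75¹¹ ≈68023.6 falls short of 397204/3 but 2.75¹² ≈187065 reaches it, so n = 12.

12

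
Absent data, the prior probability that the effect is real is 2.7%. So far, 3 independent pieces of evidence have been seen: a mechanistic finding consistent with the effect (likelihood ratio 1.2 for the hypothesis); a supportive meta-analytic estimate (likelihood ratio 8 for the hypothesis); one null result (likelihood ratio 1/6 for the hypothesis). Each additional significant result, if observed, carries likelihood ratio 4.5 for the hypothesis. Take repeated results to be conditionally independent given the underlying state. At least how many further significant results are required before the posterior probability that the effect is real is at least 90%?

Prior odds = 0.027/0.973 = 27/973.
Combined Bayes factor of the evidence already in hand = 1.2 × 8 × (1/6) = 1.6.
Odds after that evidence = (27/973) × 1.6 = 216/4865.
Target odds = 0.9/0.1 = 9.
Need 4.5ⁿ ≥ 9 ÷ (216/4865) = 4865/24.
4.5³ = 91.125 falls short of 4865/24 but 4.5⁴ = 410.0625 reaches it, so n = 4.

4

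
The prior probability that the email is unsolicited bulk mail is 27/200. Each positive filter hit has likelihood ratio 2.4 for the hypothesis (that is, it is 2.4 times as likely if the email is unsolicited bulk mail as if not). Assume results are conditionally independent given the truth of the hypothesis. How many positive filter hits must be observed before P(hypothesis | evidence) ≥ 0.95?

6

Prior odds: 0.135 ÷ 0.865 = 27/173.
Likelihood ratio per positive filter hit = 2.4.
Target odds: 0.95 ÷ 0.05 = 19.
Need (27/173) × 2.4ⁿ ≥ 19, i.e. 2.4ⁿ ≥ 3287/27.
2.4⁵ = 79.62624 falls short of 3287/27 but 2.4⁶ = 2985984/15625 reaches it, so n = 6.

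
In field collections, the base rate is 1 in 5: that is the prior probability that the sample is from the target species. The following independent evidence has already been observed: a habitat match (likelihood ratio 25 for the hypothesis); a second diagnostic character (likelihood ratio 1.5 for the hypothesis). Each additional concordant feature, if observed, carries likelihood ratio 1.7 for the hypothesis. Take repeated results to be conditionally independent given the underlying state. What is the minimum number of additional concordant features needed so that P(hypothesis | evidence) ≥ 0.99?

Prior odds = 0.2/0.8 = 0.25.
Combined Bayes factor of the evidence already in hand = 25 × 1.5 = 37.5.
Odds after that evidence = 0.25 × 37.5 = 9.375.
Target odds = 0.99/0.01 = 99.
Need 1.7ⁿ ≥ 99 ÷ 9.375 = 10.56.
1.7⁴ = 8.3521 falls short of 10.56 but 1.7⁵ = 1419857/100000 reaches it, so n = 5.

5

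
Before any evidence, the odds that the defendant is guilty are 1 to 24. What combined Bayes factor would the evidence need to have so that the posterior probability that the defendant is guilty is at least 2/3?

Prior odds = 1/24.
Target odds = (2/3)/(1/3) = 2.
Required Bayes factor = 2 ÷ (1/24) = 48.

48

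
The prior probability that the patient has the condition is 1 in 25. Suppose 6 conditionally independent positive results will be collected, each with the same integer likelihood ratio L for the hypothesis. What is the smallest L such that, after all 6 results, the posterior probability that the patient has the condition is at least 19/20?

3

Prior odds = 0.04/0.96 = 1/24.
Target odds = 0.95/0.05 = 19.
Need L⁶ ≥ 19 ÷ (1/24) = 456.
2⁶ = 64 < 456 ≤ 729 = 3⁶, so L = 3.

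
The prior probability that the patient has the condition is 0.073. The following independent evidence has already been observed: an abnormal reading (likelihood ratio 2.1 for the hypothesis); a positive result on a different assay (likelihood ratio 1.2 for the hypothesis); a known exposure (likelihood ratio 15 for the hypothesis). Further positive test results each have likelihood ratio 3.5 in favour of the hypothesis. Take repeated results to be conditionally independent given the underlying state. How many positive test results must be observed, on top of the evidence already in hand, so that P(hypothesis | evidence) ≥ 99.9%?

5

Prior odds = 0.073/0.927 = 73/927.
Combined Bayes factor of the evidence already in hand = 2.1 × 1.2 × 15 = 37.8.
Odds after that evidence = (73/927) × 37.8 = 1533/515.
Target odds = 0.999/0.001 = 999.
Need 3.5ⁿ ≥ 999 ÷ (1533/515) = 171495/511.
3.5⁴ = 150.0625 falls short of 171495/511 but 3.5⁵ = 525.21875 reaches it, so n = 5.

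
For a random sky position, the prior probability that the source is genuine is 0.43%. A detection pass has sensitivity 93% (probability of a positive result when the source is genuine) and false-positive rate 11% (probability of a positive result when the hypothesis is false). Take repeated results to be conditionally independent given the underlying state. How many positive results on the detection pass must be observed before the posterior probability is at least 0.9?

4

Prior odds: 0.0043 ÷ 0.9957 = 43/9957.
Likelihood ratio of a positive result = 0.93/0.11 = 93/11.
Target posterior odds = 0.9/0.1 = 9.
Require (93/11)ⁿ ≥ 9 ÷ (43/9957) = 89613/43.
(93/11)³ = 804357/1331 falls short of 89613/43 but (93/11)⁴ = 74805201/14641 reaches it, so n = 4.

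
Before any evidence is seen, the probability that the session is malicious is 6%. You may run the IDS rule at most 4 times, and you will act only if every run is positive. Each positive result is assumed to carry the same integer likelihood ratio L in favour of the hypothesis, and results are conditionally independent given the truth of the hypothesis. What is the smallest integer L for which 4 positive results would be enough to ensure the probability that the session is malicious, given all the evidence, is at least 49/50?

6

Prior odds = 0.06/0.94 = 3/47.
Target odds = 0.98/0.02 = 49.
Need L⁴ ≥ 49 ÷ (3/47) = 2303/3.
5⁴ = 625 < 2303/3 ≤ 1296 = 6⁴, so L = 6.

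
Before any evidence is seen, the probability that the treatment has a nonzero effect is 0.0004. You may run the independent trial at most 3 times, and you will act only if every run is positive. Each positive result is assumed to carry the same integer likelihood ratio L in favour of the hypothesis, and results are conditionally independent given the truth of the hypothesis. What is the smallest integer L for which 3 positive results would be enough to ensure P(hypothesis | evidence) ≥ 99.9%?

Prior odds = 0.0004/0.9996 = 1/2499.
Target odds = 0.999/0.001 = 999.
Need L³ ≥ 999 ÷ (1/2499) = 2496501.
135³ = 2460375 < 2496501 ≤ 2515456 = 136³, so L = 136.

136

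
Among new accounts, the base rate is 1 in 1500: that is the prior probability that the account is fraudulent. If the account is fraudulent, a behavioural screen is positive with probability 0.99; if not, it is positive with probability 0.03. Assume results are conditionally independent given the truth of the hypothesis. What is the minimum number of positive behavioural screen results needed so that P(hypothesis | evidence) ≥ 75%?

Prior odds: (1/1500) ÷ (1499/1500) = 1/1499.
Likelihood ratio of a positive = 0.99/0.03 = 33.
Target odds: 0.75 ÷ 0.25 = 3.
Need (1/1499) × 33ⁿ ≥ 3, i.e. 33ⁿ ≥ 4497.
33² = 1089 falls short of 4497 but 33³ = 35937 reaches it, so n = 3.

3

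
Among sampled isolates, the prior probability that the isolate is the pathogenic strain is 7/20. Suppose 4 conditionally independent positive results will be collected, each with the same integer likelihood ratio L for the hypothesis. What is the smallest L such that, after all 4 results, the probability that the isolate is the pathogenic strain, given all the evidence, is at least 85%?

2

Prior odds = 0.35/0.65 = 7/13.
Target odds = 0.85/0.15 = 17/3.
Need L⁴ ≥ 17/3 ÷ (7/13) = 221/21.
1⁴ = 1 < 221/21 ≤ 16 = 2⁴, so L = 2.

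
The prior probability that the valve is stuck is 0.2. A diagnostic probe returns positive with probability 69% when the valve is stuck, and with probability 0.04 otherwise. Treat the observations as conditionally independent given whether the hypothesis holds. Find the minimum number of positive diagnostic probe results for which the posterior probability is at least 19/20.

Prior odds: 0.2 ÷ 0.8 = 0.25.
Likelihood ratio of a positive result = 0.69/0.04 = 17.25.
Target odds: 0.95 ÷ 0.05 = 19.
Require 17.25ⁿ ≥ 19 ÷ 0.25 = 76.
17.25¹ = 17.25 falls short of 76 but 17.25² = 297.5625 reaches it, so n = 2.

2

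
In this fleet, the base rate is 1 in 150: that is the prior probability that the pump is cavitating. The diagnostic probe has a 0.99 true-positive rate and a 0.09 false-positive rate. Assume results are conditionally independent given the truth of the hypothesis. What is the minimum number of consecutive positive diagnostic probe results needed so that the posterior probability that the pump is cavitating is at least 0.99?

5

Prior odds: (1/150) ÷ (149/150) = 1/149.
Likelihood ratio of a positive result = 0.99/0.09 = 11.
Target posterior odds = 0.99/0.01 = 99.
Need (1/149) × 11ⁿ ≥ 99, i.e. 11ⁿ ≥ 14751.
11⁴ = 14641 falls short of 14751 but 11⁵ = 161051 reaches it, so n = 5.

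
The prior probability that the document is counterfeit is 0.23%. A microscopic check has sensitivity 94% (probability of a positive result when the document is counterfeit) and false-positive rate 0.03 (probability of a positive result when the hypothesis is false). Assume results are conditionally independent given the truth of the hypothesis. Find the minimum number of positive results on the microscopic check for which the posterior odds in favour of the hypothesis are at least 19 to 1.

Prior odds = 0.0023/0.9977 = 23/9977.
Likelihood ratio of a positive result = 0.94/0.03 = 94/3.
Target odds = 19.
Need (23/9977) × (94/3)ⁿ ≥ 19, i.e. (94/3)ⁿ ≥ 189563/23.
(94/3)² = 8836/9 falls short of 189563/23 but (94/3)³ = 830584/27 reaches it, so n = 3.

3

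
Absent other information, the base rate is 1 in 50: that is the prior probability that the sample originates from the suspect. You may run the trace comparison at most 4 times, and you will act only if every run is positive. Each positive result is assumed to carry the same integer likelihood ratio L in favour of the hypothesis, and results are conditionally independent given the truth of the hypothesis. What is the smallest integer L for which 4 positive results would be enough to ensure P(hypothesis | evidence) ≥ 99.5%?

10

Prior odds = 0.02/0.98 = 1/49.
Target odds = 0.995/0.005 = 199.
Need L⁴ ≥ 199 ÷ (1/49) = 9751.
9⁴ = 6561 < 9751 ≤ 10000 = 10⁴, so L = 10.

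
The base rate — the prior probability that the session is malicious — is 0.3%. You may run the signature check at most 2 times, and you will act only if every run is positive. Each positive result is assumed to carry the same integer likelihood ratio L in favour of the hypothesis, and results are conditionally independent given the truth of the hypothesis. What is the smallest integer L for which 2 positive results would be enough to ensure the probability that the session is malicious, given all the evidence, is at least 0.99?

182

Prior odds = 0.003/0.997 = 3/997.
Target odds = 0.99/0.01 = 99.
Need L² ≥ 99 ÷ (3/997) = 32901.
181² = 32761 < 32901 ≤ 33124 = 182², so L = 182.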